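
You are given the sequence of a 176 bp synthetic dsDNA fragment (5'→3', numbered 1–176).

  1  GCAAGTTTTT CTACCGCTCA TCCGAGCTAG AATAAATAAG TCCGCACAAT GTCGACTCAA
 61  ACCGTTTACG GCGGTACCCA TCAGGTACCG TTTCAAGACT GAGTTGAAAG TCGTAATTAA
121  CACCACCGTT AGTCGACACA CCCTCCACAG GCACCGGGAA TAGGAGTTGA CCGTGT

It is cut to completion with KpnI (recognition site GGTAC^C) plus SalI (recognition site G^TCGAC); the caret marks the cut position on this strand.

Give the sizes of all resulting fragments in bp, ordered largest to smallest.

51, 44, 44, 26, 11 bp

KpnI sites (GGTACC) start at positions 73, 84.
KpnI cuts after base 5 of each site (before the last base), so after positions 77, 88.
SalI sites (GTCGAC) start at positions 51, 132.
SalI cuts after the first base of each site, so after positions 51, 132.
Combined cut positions: 51, 77, 88, 132.
Linear molecule, 4 cuts → 5 fragments:
  1–51 → 51 bp
  52–77 → 26 bp
  78–88 → 11 bp
  89–132 → 44 bp
  133–176 → 44 bp
Sorted largest to smallest: 51, 44, 44, 26, 11 bp.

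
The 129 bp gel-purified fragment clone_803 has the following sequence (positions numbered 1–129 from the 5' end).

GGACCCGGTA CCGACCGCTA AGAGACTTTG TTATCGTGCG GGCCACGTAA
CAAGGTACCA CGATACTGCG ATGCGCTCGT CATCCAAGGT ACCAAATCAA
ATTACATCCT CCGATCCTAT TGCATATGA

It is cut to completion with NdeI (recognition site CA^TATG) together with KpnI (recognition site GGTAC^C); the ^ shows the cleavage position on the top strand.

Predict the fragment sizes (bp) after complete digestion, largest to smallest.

47, 34, 32, 11, 5 bp

The NdeI site (CATATG) starts at position 123.
NdeI cuts after base 2 of each site, so after position 124.
KpnI sites (GGTACC) start at positions 7, 54, 88.
KpnI cuts after base 5 of each site (before the last base), so after positions 11, 58, 92.
Combined cut positions: 11, 58, 92, 124.
Linear molecule, 4 cuts → 5 fragments:
  1–11 → 11 bp
  12–58 → 47 bp
  59–92 → 34 bp
  93–124 → 32 bp
  125–129 → 5 bp
Sorted largest to smallest: 47, 34, 32, 11, 5 bp.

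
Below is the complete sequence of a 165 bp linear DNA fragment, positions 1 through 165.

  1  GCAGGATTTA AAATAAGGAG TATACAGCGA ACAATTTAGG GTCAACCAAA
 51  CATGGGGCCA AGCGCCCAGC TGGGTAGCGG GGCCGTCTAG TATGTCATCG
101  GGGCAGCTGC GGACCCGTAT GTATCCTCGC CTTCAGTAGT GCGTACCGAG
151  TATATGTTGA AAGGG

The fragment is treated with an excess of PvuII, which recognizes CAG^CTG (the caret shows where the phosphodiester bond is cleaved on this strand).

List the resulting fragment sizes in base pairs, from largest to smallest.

69, 59, 37 bp

PvuII sites (CAGCTG) start at positions 67, 104.
PvuII cuts after base 3 of each site, so after positions 69, 106.
Linear molecule, 2 cuts → 3 fragments:
  1–69 → 69 bp
  70–106 → 37 bp
  107–165 → 59 bp
Sorted largest to smallest: 69, 59, 37 bp.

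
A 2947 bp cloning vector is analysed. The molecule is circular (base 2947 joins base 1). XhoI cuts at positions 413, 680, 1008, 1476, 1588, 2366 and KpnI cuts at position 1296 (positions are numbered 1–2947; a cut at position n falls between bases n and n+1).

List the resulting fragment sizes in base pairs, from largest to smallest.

994, 778, 328, 288, 267, 180, 112 bp

Combined cut positions (sorted): 413, 680, 1008, 1296, 1476, 1588, 2366.
Circular molecule, 7 cuts → 7 fragments:
  680 − 413 = 267 bp
  1008 − 680 = 328 bp
  1296 − 1008 = 288 bp
  1476 − 1296 = 180 bp
  1588 − 1476 = 112 bp
  2366 − 1588 = 778 bp
  wrap: 2947 − 2366 + 413 = 994 bp
Sorted largest to smallest: 994, 778, 328, 288, 267, 180, 112 bp.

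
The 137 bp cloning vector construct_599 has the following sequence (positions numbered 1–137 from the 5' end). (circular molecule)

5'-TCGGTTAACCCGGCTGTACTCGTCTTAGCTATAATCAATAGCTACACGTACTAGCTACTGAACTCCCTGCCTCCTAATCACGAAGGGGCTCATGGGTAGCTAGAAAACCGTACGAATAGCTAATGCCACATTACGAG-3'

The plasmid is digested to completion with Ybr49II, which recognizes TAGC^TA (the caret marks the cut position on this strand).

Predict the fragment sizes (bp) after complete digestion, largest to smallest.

46, 45, 20, 13, 13 bp

Ybr49II sites (TAGCTA) start at positions 26, 39, 52, 97, 117.
Ybr49II cuts after base 4 of each site, so after positions 29, 42, 55, 100, 120.
Circular molecule, 5 cuts → 5 fragments:
  30–42 → 13 bp
  43–55 → 13 bp
  56–100 → 45 bp
  101–120 → 20 bp
  121–137 then 1–29 → 17 + 29 = 46 bp
Sorted largest to smallest: 46, 45, 20, 13, 13 bp.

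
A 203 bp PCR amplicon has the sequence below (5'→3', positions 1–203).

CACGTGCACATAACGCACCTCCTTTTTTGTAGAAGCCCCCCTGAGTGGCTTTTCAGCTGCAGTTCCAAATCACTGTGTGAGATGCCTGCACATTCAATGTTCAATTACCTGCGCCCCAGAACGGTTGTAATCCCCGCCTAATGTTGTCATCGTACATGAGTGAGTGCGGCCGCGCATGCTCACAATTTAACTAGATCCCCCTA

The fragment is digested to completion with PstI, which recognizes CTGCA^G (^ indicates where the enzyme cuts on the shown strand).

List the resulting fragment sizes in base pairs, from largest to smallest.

142, 61 bp

The PstI site (CTGCAG) starts at position 57.
PstI cuts after base 5 of each site (before the last base), so after position 61.
Linear molecule, 1 cut → 2 fragments:
  1–61 → 61 bp
  62–203 → 142 bp
Sorted largest to smallest: 142, 61 bp.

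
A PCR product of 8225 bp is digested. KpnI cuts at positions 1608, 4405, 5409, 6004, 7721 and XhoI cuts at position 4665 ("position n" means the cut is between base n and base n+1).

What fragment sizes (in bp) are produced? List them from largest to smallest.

Combined cut positions (sorted): 1608, 4405, 4665, 5409, 6004, 7721.
Linear molecule, 6 cuts → 7 fragments:
  1608 − 0 = 1608 bp
  4405 − 1608 = 2797 bp
  4665 − 4405 = 260 bp
  5409 − 4665 = 744 bp
  6004 − 5409 = 595 bp
  7721 − 6004 = 1717 bp
  8225 − 7721 = 504 bp
Sorted largest to smallest: 2797, 1717, 1608, 744, 595, 504, 260 bp.

2797, 1717, 1608, 744, 595, 504, 260 bp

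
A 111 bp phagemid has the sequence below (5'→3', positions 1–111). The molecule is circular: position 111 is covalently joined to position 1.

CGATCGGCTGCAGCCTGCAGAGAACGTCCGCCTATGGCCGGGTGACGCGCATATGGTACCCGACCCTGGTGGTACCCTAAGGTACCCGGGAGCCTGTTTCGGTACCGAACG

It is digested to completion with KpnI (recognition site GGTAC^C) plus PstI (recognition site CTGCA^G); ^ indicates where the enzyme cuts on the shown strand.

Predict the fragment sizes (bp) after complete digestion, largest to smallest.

40, 20, 18, 16, 10, 7 bp

KpnI sites (GGTACC) start at positions 55, 71, 81, 101.
KpnI cuts after base 5 of each site (before the last base), so after positions 59, 75, 85, 105.
PstI sites (CTGCAG) start at positions 8, 15.
PstI cuts after base 5 of each site (before the last base), so after positions 12, 19.
Combined cut positions: 12, 19, 59, 75, 85, 105.
Circular molecule, 6 cuts → 6 fragments:
  13–19 → 7 bp
  20–59 → 40 bp
  60–75 → 16 bp
  76–85 → 10 bp
  86–105 → 20 bp
  106–111 then 1–12 → 6 + 12 = 18 bp
Sorted largest to smallest: 40, 20, 18, 16, 10, 7 bp.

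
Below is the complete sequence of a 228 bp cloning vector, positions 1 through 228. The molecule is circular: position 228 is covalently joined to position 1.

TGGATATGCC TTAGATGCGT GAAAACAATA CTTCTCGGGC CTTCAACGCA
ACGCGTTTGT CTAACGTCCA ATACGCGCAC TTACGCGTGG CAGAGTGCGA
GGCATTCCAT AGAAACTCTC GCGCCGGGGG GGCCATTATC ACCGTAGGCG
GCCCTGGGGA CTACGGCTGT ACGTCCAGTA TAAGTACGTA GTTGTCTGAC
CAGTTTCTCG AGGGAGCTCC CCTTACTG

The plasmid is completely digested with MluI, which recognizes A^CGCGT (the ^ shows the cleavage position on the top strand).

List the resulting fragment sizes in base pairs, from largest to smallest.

MluI sites (ACGCGT) start at positions 51, 83.
MluI cuts after the first base of each site, so after positions 51, 83.
Circular molecule, 2 cuts → 2 fragments:
  52–83 → 32 bp
  84–228 then 1–51 → 145 + 51 = 196 bp
Sorted largest to smallest: 196, 32 bp.

196, 32 bp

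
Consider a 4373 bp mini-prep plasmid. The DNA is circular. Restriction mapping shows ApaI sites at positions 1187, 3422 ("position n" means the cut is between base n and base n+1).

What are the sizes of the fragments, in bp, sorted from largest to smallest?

Circular molecule, 2 cuts → 2 fragments:
  3422 − 1187 = 2235 bp
  wrap: 4373 − 3422 + 1187 = 2138 bp
Sorted largest to smallest: 2235, 2138 bp.

2235, 2138 bp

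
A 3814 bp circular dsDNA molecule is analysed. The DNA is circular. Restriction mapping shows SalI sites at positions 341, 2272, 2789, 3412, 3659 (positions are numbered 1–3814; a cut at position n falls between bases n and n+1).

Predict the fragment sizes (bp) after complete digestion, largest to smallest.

Circular molecule, 5 cuts → 5 fragments:
  2272 − 341 = 1931 bp
  2789 − 2272 = 517 bp
  3412 − 2789 = 623 bp
  3659 − 3412 = 247 bp
  wrap: 3814 − 3659 + 341 = 496 bp
Sorted largest to smallest: 1931, 623, 517, 496, 247 bp.

1931, 623, 517, 496, 247 bp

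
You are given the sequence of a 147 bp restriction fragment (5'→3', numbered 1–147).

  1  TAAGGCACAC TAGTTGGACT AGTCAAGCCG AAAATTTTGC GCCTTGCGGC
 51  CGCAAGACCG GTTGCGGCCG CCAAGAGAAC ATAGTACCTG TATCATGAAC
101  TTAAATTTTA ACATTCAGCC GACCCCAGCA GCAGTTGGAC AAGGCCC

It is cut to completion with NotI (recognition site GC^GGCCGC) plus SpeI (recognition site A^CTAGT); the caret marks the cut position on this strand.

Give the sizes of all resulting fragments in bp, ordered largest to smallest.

NotI sites (GCGGCCGC) start at positions 46, 64.
NotI cuts after base 2 of each site, so after positions 47, 65.
SpeI sites (ACTAGT) start at positions 9, 18.
SpeI cuts after the first base of each site, so after positions 9, 18.
Combined cut positions: 9, 18, 47, 65.
Linear molecule, 4 cuts → 5 fragments:
  1–9 → 9 bp
  10–18 → 9 bp
  19–47 → 29 bp
  48–65 → 18 bp
  66–147 → 82 bp
Sorted largest to smallest: 82, 29, 18, 9, 9 bp.

82, 29, 18, 9, 9 bp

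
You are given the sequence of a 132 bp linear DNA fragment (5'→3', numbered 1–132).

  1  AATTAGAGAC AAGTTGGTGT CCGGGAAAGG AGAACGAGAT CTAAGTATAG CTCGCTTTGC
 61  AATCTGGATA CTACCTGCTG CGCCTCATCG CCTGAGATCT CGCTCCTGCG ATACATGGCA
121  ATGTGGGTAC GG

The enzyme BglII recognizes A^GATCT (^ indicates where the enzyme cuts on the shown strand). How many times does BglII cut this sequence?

2

AGATCT occurs starting at positions 37, 95.
BglII cuts at 2 sites.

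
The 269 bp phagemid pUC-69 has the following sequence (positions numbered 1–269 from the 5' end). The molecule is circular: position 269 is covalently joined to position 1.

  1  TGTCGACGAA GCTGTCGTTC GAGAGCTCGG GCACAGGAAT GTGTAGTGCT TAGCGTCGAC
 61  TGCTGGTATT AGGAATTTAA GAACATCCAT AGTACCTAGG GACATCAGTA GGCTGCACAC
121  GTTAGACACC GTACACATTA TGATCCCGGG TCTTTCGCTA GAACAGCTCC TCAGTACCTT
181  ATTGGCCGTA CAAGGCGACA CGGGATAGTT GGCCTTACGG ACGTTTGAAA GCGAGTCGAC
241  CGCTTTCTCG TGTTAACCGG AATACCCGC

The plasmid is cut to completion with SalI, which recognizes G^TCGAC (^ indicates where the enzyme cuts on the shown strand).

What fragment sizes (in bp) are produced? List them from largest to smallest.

180, 53, 36 bp

SalI sites (GTCGAC) start at positions 2, 55, 235.
SalI cuts after the first base of each site, so after positions 2, 55, 235.
Circular molecule, 3 cuts → 3 fragments:
  3–55 → 53 bp
  56–235 → 180 bp
  236–269 then 1–2 → 34 + 2 = 36 bp
Sorted largest to smallest: 180, 53, 36 bp.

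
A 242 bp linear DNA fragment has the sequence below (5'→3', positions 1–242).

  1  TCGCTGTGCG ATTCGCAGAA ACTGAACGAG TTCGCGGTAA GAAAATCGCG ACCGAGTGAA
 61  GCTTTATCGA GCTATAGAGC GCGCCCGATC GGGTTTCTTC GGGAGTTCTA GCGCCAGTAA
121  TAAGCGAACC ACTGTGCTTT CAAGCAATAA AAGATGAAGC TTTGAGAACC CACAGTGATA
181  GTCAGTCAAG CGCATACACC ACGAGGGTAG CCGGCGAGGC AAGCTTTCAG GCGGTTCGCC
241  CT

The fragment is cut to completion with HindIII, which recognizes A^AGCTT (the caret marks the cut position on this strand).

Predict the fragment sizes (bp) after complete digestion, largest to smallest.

98, 64, 59, 21 bp

HindIII sites (AAGCTT) start at positions 59, 157, 221.
HindIII cuts after the first base of each site, so after positions 59, 157, 221.
Linear molecule, 3 cuts → 4 fragments:
  1–59 → 59 bp
  60–157 → 98 bp
  158–221 → 64 bp
  222–242 → 21 bp
Sorted largest to smallest: 98, 64, 59, 21 bp.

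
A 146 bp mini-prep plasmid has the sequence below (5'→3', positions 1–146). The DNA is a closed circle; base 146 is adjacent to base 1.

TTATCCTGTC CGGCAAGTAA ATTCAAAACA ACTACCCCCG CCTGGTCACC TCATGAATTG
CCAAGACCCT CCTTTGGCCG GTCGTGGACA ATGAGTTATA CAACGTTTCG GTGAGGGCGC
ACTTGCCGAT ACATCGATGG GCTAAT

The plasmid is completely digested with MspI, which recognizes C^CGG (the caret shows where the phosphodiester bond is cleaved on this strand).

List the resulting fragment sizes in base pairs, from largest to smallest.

78, 68 bp

MspI sites (CCGG) start at positions 10, 78.
MspI cuts after the first base of each site, so after positions 10, 78.
Circular molecule, 2 cuts → 2 fragments:
  11–78 → 68 bp
  79–146 then 1–10 → 68 + 10 = 78 bp
Sorted largest to smallest: 78, 68 bp.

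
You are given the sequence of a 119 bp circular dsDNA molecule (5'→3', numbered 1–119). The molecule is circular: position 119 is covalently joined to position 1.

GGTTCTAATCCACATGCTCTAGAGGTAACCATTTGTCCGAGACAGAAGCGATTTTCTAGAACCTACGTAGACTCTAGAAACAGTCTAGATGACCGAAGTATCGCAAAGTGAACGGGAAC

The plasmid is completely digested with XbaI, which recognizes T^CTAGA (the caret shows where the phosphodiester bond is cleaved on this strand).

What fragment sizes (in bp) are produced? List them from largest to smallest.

53, 37, 18, 11 bp

XbaI sites (TCTAGA) start at positions 18, 55, 73, 84.
XbaI cuts after the first base of each site, so after positions 18, 55, 73, 84.
Circular molecule, 4 cuts → 4 fragments:
  19–55 → 37 bp
  56–73 → 18 bp
  74–84 → 11 bp
  85–119 then 1–18 → 35 + 18 = 53 bp
Sorted largest to smallest: 53, 37, 18, 11 bp.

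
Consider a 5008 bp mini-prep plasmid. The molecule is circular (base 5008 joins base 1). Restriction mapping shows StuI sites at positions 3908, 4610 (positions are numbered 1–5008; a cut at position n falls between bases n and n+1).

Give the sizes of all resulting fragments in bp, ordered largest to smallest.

Circular molecule, 2 cuts → 2 fragments:
  4610 − 3908 = 702 bp
  wrap: 5008 − 4610 + 3908 = 4306 bp
Sorted largest to smallest: 4306, 702 bp.

4306, 702 bp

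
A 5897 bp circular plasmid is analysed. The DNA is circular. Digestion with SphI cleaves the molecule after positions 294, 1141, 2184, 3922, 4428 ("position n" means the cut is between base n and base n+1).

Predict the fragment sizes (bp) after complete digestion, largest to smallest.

Circular molecule, 5 cuts → 5 fragments:
  1141 − 294 = 847 bp
  2184 − 1141 = 1043 bp
  3922 − 2184 = 1738 bp
  4428 − 3922 = 506 bp
  wrap: 5897 − 4428 + 294 = 1763 bp
Sorted largest to smallest: 1763, 1738, 1043, 847, 506 bp.

1763, 1738, 1043, 847, 506 bp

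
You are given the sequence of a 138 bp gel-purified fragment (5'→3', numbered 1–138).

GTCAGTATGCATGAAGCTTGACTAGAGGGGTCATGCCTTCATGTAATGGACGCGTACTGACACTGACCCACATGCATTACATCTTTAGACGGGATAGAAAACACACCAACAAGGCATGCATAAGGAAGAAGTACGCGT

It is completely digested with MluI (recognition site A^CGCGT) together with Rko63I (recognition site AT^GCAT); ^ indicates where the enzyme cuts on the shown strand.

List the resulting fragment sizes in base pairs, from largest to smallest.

44, 42, 23, 16, 8, 5 bp

MluI sites (ACGCGT) start at positions 50, 133.
MluI cuts after the first base of each site, so after positions 50, 133.
Rko63I sites (ATGCAT) start at positions 7, 72, 116.
Rko63I cuts after base 2 of each site, so after positions 8, 73, 117.
Combined cut positions: 8, 50, 73, 117, 133.
Linear molecule, 5 cuts → 6 fragments:
  1–8 → 8 bp
  9–50 → 42 bp
  51–73 → 23 bp
  74–117 → 44 bp
  118–133 → 16 bp
  134–138 → 5 bp
Sorted largest to smallest: 44, 42, 23, 16, 8, 5 bp.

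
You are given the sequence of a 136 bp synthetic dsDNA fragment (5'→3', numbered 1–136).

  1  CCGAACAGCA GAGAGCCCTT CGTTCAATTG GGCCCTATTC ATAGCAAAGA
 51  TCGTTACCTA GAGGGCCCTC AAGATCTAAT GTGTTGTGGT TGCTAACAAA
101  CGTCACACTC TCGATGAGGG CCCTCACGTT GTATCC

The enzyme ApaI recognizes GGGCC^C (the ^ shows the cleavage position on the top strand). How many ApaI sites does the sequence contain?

GGGCCC occurs starting at positions 30, 63, 118.
ApaI cuts at 3 sites.

3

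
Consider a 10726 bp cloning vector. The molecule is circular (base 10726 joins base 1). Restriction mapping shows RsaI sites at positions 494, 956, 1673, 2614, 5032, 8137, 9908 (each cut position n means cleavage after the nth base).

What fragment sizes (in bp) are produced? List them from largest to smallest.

3105, 2418, 1771, 1312, 941, 717, 462 bp

Circular molecule, 7 cuts → 7 fragments:
  956 − 494 = 462 bp
  1673 − 956 = 717 bp
  2614 − 1673 = 941 bp
  5032 − 2614 = 2418 bp
  8137 − 5032 = 3105 bp
  9908 − 8137 = 1771 bp
  wrap: 10726 − 9908 + 494 = 1312 bp
Sorted largest to smallest: 3105, 2418, 1771, 1312, 941, 717, 462 bp.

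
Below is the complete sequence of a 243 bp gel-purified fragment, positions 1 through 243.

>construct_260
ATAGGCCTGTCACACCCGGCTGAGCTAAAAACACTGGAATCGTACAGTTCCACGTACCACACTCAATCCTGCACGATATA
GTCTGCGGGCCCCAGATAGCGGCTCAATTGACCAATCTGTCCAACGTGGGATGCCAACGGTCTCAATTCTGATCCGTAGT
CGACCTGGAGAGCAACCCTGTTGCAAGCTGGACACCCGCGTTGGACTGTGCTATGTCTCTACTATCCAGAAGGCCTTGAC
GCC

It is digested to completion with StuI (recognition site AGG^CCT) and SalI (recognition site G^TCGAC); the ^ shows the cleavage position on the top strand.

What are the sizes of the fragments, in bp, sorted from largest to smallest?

154, 74, 10, 5 bp

StuI sites (AGGCCT) start at positions 3, 231.
StuI cuts after base 3 of each site, so after positions 5, 233.
The SalI site (GTCGAC) starts at position 159.
SalI cuts after the first base of each site, so after position 159.
Combined cut positions: 5, 159, 233.
Linear molecule, 3 cuts → 4 fragments:
  1–5 → 5 bp
  6–159 → 154 bp
  160–233 → 74 bp
  234–243 → 10 bp
Sorted largest to smallest: 154, 74, 10, 5 bp.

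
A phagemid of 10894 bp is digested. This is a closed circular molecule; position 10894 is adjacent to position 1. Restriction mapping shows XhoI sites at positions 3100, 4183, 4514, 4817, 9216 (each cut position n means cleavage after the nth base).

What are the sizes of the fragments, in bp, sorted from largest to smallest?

Circular molecule, 5 cuts → 5 fragments:
  4183 − 3100 = 1083 bp
  4514 − 4183 = 331 bp
  4817 − 4514 = 303 bp
  9216 − 4817 = 4399 bp
  wrap: 10894 − 9216 + 3100 = 4778 bp
Sorted largest to smallest: 4778, 4399, 1083, 331, 303 bp.

4778, 4399, 1083, 331, 303 bp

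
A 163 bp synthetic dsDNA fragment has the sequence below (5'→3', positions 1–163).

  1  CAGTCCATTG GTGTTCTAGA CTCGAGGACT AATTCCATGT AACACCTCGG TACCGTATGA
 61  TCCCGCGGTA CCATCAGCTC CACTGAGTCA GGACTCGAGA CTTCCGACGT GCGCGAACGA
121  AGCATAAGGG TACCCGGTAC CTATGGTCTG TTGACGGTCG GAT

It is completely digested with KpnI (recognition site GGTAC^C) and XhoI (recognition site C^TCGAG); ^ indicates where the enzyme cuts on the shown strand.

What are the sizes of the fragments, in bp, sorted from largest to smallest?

39, 32, 23, 23, 21, 18, 7 bp

KpnI sites (GGTACC) start at positions 49, 67, 129, 136.
KpnI cuts after base 5 of each site (before the last base), so after positions 53, 71, 133, 140.
XhoI sites (CTCGAG) start at positions 21, 94.
XhoI cuts after the first base of each site, so after positions 21, 94.
Combined cut positions: 21, 53, 71, 94, 133, 140.
Linear molecule, 6 cuts → 7 fragments:
  1–21 → 21 bp
  22–53 → 32 bp
  54–71 → 18 bp
  72–94 → 23 bp
  95–133 → 39 bp
  134–140 → 7 bp
  141–163 → 23 bp
Sorted largest to smallest: 39, 32, 23, 23, 21, 18, 7 bp.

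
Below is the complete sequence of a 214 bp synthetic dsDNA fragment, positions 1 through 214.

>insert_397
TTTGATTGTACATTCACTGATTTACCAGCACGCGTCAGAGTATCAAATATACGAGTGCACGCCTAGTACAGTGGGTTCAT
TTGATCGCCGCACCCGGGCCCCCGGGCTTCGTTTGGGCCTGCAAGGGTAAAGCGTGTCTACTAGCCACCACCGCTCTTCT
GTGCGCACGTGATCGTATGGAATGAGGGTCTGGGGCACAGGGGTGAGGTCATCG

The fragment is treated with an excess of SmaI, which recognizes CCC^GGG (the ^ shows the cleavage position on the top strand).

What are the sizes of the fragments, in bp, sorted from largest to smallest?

111, 95, 8 bp

SmaI sites (CCCGGG) start at positions 93, 101.
SmaI cuts after base 3 of each site, so after positions 95, 103.
Linear molecule, 2 cuts → 3 fragments:
  1–95 → 95 bp
  96–103 → 8 bp
  104–214 → 111 bp
Sorted largest to smallest: 111, 95, 8 bp.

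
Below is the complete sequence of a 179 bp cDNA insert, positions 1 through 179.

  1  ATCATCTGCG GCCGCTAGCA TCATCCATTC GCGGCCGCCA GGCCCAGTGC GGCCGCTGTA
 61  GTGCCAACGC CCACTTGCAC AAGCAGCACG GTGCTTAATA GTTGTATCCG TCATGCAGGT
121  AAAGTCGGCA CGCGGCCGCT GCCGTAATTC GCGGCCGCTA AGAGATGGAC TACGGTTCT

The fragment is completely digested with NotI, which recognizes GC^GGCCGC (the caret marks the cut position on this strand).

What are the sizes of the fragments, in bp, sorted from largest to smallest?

83, 27, 23, 19, 18, 9 bp

NotI sites (GCGGCCGC) start at positions 8, 31, 49, 132, 151.
NotI cuts after base 2 of each site, so after positions 9, 32, 50, 133, 152.
Linear molecule, 5 cuts → 6 fragments:
  1–9 → 9 bp
  10–32 → 23 bp
  33–50 → 18 bp
  51–133 → 83 bp
  134–152 → 19 bp
  153–179 → 27 bp
Sorted largest to smallest: 83, 27, 23, 19, 18, 9 bp.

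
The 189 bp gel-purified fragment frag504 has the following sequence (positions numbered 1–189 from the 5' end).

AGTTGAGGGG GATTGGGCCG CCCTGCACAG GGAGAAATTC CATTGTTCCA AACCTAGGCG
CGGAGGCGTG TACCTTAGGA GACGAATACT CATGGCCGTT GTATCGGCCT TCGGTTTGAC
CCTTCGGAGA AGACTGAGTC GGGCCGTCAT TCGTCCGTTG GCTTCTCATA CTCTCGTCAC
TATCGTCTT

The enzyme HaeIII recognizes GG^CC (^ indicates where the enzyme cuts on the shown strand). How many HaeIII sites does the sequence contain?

4

GGCC occurs starting at positions 16, 94, 106, 142.
HaeIII cuts at 4 sites.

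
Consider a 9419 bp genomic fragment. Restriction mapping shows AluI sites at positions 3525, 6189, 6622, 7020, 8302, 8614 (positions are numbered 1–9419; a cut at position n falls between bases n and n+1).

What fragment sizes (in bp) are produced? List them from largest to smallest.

3525, 2664, 1282, 805, 433, 398, 312 bp

Linear molecule, 6 cuts → 7 fragments:
  3525 − 0 = 3525 bp
  6189 − 3525 = 2664 bp
  6622 − 6189 = 433 bp
  7020 − 6622 = 398 bp
  8302 − 7020 = 1282 bp
  8614 − 8302 = 312 bp
  9419 − 8614 = 805 bp
Sorted largest to smallest: 3525, 2664, 1282, 805, 433, 398, 312 bp.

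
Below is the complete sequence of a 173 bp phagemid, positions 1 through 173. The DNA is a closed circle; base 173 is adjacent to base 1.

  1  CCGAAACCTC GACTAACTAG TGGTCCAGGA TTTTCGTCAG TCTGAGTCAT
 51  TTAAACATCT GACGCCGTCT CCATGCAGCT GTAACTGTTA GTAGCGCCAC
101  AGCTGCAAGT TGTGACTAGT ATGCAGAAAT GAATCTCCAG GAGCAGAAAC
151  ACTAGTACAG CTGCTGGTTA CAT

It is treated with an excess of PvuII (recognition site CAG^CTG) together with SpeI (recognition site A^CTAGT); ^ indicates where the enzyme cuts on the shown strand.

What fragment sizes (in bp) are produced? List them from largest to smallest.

62, 36, 29, 24, 13, 9 bp

PvuII sites (CAGCTG) start at positions 76, 100, 158.
PvuII cuts after base 3 of each site, so after positions 78, 102, 160.
SpeI sites (ACTAGT) start at positions 16, 115, 151.
SpeI cuts after the first base of each site, so after positions 16, 115, 151.
Combined cut positions: 16, 78, 102, 115, 151, 160.
Circular molecule, 6 cuts → 6 fragments:
  17–78 → 62 bp
  79–102 → 24 bp
  103–115 → 13 bp
  116–151 → 36 bp
  152–160 → 9 bp
  161–173 then 1–16 → 13 + 16 = 29 bp
Sorted largest to smallest: 62, 36, 29, 24, 13, 9 bp.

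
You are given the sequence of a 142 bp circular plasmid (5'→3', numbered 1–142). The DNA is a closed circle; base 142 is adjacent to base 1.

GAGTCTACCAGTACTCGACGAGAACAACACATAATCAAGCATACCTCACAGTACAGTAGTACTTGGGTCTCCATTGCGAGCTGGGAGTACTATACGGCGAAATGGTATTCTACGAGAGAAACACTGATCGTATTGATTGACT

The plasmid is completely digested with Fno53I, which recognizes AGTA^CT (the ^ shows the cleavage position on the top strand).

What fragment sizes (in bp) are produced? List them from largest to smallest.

66, 48, 28 bp

Fno53I sites (AGTACT) start at positions 10, 58, 86.
Fno53I cuts after base 4 of each site, so after positions 13, 61, 89.
Circular molecule, 3 cuts → 3 fragments:
  14–61 → 48 bp
  62–89 → 28 bp
  90–142 then 1–13 → 53 + 13 = 66 bp
Sorted largest to smallest: 66, 48, 28 bp.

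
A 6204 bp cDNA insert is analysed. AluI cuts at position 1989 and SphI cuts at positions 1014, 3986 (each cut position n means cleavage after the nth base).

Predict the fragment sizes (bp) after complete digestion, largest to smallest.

Combined cut positions (sorted): 1014, 1989, 3986.
Linear molecule, 3 cuts → 4 fragments:
  1014 − 0 = 1014 bp
  1989 − 1014 = 975 bp
  3986 − 1989 = 1997 bp
  6204 − 3986 = 2218 bp
Sorted largest to smallest: 2218, 1997, 1014, 975 bp.

2218, 1997, 1014, 975 bp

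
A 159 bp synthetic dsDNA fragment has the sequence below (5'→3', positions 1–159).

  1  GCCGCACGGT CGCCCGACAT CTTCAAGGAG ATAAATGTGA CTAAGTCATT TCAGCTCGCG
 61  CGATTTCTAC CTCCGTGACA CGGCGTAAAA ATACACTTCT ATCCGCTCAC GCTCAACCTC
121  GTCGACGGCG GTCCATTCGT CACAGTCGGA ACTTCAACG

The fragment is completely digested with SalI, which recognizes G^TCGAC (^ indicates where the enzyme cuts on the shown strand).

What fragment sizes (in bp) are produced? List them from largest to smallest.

121, 38 bp

The SalI site (GTCGAC) starts at position 121.
SalI cuts after the first base of each site, so after position 121.
Linear molecule, 1 cut → 2 fragments:
  1–121 → 121 bp
  122–159 → 38 bp
Sorted largest to smallest: 121, 38 bp.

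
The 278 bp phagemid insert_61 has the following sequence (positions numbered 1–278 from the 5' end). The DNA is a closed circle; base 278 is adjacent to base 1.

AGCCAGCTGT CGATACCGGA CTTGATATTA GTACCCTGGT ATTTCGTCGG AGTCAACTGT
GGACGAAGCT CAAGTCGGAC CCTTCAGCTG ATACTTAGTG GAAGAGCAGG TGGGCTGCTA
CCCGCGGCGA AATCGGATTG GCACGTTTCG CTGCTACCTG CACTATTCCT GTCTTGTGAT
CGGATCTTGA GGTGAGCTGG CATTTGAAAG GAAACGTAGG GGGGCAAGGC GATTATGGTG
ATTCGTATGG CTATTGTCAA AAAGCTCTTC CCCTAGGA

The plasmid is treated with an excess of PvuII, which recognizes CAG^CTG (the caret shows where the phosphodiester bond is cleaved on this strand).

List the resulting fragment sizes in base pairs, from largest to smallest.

PvuII sites (CAGCTG) start at positions 4, 85.
PvuII cuts after base 3 of each site, so after positions 6, 87.
Circular molecule, 2 cuts → 2 fragments:
  7–87 → 81 bp
  88–278 then 1–6 → 191 + 6 = 197 bp
Sorted largest to smallest: 197, 81 bp.

197, 81 bp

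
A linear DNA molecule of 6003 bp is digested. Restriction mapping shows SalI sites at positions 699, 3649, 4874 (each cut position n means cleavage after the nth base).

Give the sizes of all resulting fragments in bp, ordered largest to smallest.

Linear molecule, 3 cuts → 4 fragments:
  699 − 0 = 699 bp
  3649 − 699 = 2950 bp
  4874 − 3649 = 1225 bp
  6003 − 4874 = 1129 bp
Sorted largest to smallest: 2950, 1225, 1129, 699 bp.

2950, 1225, 1129, 699 bp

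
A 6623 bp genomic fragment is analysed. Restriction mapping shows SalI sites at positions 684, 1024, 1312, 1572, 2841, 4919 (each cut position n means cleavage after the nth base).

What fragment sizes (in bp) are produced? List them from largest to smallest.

2078, 1704, 1269, 684, 340, 288, 260 bp

Linear molecule, 6 cuts → 7 fragments:
  684 − 0 = 684 bp
  1024 − 684 = 340 bp
  1312 − 1024 = 288 bp
  1572 − 1312 = 260 bp
  2841 − 1572 = 1269 bp
  4919 − 2841 = 2078 bp
  6623 − 4919 = 1704 bp
Sorted largest to smallest: 2078, 1704, 1269, 684, 340, 288, 260 bp.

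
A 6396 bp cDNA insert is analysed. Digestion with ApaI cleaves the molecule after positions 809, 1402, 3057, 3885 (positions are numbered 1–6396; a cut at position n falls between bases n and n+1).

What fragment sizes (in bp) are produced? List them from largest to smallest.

2511, 1655, 828, 809, 593 bp

Linear molecule, 4 cuts → 5 fragments:
  809 − 0 = 809 bp
  1402 − 809 = 593 bp
  3057 − 1402 = 1655 bp
  3885 − 3057 = 828 bp
  6396 − 3885 = 2511 bp
Sorted largest to smallest: 2511, 1655, 828, 809, 593 bp.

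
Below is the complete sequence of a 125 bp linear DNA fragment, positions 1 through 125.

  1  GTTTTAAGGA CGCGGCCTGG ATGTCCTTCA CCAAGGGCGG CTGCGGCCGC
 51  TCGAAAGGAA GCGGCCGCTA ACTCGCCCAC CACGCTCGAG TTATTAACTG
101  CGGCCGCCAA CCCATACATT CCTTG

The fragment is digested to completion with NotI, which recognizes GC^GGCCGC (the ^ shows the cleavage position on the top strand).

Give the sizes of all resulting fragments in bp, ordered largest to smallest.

NotI sites (GCGGCCGC) start at positions 43, 61, 100.
NotI cuts after base 2 of each site, so after positions 44, 62, 101.
Linear molecule, 3 cuts → 4 fragments:
  1–44 → 44 bp
  45–62 → 18 bp
  63–101 → 39 bp
  102–125 → 24 bp
Sorted largest to smallest: 44, 39, 24, 18 bp.

44, 39, 24, 18 bp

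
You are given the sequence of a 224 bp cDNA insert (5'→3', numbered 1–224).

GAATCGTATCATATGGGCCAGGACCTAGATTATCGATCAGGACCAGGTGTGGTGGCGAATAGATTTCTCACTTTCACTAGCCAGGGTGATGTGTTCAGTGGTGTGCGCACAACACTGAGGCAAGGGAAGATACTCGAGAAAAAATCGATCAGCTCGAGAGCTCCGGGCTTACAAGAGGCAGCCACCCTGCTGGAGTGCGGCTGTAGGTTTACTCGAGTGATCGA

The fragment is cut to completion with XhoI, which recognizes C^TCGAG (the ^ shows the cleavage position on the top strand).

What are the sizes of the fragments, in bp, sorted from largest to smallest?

XhoI sites (CTCGAG) start at positions 133, 153, 212.
XhoI cuts after the first base of each site, so after positions 133, 153, 212.
Linear molecule, 3 cuts → 4 fragments:
  1–133 → 133 bp
  134–153 → 20 bp
  154–212 → 59 bp
  213–224 → 12 bp
Sorted largest to smallest: 133, 59, 20, 12 bp.

133, 59, 20, 12 bp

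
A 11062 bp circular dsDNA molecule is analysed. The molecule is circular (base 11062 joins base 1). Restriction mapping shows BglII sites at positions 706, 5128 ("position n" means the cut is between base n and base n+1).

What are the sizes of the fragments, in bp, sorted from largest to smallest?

Circular molecule, 2 cuts → 2 fragments:
  5128 − 706 = 4422 bp
  wrap: 11062 − 5128 + 706 = 6640 bp
Sorted largest to smallest: 6640, 4422 bp.

6640, 4422 bp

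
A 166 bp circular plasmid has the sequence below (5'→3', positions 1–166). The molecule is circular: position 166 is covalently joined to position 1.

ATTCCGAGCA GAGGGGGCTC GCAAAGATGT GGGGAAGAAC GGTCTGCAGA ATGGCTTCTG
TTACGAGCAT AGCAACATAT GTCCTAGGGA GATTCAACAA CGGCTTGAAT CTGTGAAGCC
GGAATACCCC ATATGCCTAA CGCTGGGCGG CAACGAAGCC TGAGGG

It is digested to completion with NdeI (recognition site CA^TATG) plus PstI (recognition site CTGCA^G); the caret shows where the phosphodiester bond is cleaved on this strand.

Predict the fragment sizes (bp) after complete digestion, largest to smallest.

NdeI sites (CATATG) start at positions 76, 130.
NdeI cuts after base 2 of each site, so after positions 77, 131.
The PstI site (CTGCAG) starts at position 44.
PstI cuts after base 5 of each site (before the last base), so after position 48.
Combined cut positions: 48, 77, 131.
Circular molecule, 3 cuts → 3 fragments:
  49–77 → 29 bp
  78–131 → 54 bp
  132–166 then 1–48 → 35 + 48 = 83 bp
Sorted largest to smallest: 83, 54, 29 bp.

83, 54, 29 bp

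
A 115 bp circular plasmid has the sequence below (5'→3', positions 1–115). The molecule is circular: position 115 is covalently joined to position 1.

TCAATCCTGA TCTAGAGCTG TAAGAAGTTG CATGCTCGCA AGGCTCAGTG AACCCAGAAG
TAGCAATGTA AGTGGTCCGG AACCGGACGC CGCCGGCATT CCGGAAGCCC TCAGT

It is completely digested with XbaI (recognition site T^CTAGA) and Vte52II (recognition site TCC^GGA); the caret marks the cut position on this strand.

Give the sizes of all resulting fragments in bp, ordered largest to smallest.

The XbaI site (TCTAGA) starts at position 11.
XbaI cuts after the first base of each site, so after position 11.
Vte52II sites (TCCGGA) start at positions 76, 100.
Vte52II cuts after base 3 of each site, so after positions 78, 102.
Combined cut positions: 11, 78, 102.
Circular molecule, 3 cuts → 3 fragments:
  12–78 → 67 bp
  79–102 → 24 bp
  103–115 then 1–11 → 13 + 11 = 24 bp
Sorted largest to smallest: 67, 24, 24 bp.

67, 24, 24 bp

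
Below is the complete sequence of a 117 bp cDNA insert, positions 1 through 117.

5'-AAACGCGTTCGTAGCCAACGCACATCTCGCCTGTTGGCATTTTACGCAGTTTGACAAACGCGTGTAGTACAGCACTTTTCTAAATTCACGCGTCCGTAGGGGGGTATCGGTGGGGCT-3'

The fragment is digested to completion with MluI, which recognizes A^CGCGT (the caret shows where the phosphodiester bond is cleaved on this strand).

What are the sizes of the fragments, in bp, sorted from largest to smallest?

55, 30, 29, 3 bp

MluI sites (ACGCGT) start at positions 3, 58, 88.
MluI cuts after the first base of each site, so after positions 3, 58, 88.
Linear molecule, 3 cuts → 4 fragments:
  1–3 → 3 bp
  4–58 → 55 bp
  59–88 → 30 bp
  89–117 → 29 bp
Sorted largest to smallest: 55, 30, 29, 3 bp.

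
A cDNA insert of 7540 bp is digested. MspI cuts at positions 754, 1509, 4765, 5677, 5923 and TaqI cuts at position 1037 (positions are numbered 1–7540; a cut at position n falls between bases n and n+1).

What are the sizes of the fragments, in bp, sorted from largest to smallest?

3256, 1617, 912, 754, 472, 283, 246 bp

Combined cut positions (sorted): 754, 1037, 1509, 4765, 5677, 5923.
Linear molecule, 6 cuts → 7 fragments:
  754 − 0 = 754 bp
  1037 − 754 = 283 bp
  1509 − 1037 = 472 bp
  4765 − 1509 = 3256 bp
  5677 − 4765 = 912 bp
  5923 − 5677 = 246 bp
  7540 − 5923 = 1617 bp
Sorted largest to smallest: 3256, 1617, 912, 754, 472, 283, 246 bp.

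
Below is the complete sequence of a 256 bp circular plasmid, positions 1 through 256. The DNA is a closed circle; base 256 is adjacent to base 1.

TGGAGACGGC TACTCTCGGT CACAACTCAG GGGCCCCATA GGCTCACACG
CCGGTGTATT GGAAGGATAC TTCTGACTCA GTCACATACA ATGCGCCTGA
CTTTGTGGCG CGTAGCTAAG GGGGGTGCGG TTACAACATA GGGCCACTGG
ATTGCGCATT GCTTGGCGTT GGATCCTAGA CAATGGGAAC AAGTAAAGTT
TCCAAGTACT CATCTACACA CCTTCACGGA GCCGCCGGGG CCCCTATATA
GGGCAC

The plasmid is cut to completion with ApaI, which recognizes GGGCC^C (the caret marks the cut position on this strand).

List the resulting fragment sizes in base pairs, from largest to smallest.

207, 49 bp

ApaI sites (GGGCCC) start at positions 31, 238.
ApaI cuts after base 5 of each site (before the last base), so after positions 35, 242.
Circular molecule, 2 cuts → 2 fragments:
  36–242 → 207 bp
  243–256 then 1–35 → 14 + 35 = 49 bp
Sorted largest to smallest: 207, 49 bp.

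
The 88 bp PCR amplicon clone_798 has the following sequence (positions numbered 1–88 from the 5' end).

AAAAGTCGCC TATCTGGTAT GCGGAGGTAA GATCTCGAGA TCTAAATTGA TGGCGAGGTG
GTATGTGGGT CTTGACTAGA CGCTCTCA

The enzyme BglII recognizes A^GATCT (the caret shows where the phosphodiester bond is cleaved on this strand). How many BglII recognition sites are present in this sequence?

2

AGATCT occurs starting at positions 30, 38.
BglII cuts at 2 sites.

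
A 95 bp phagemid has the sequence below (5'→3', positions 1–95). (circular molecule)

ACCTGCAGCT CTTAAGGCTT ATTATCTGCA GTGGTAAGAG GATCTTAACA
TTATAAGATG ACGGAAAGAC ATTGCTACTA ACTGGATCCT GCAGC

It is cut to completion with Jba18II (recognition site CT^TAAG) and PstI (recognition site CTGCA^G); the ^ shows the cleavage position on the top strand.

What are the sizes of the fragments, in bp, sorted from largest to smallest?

63, 18, 9, 5 bp

The Jba18II site (CTTAAG) starts at position 11.
Jba18II cuts after base 2 of each site, so after position 12.
PstI sites (CTGCAG) start at positions 3, 26, 89.
PstI cuts after base 5 of each site (before the last base), so after positions 7, 30, 93.
Combined cut positions: 7, 12, 30, 93.
Circular molecule, 4 cuts → 4 fragments:
  8–12 → 5 bp
  13–30 → 18 bp
  31–93 → 63 bp
  94–95 then 1–7 → 2 + 7 = 9 bp
Sorted largest to smallest: 63, 18, 9, 5 bp.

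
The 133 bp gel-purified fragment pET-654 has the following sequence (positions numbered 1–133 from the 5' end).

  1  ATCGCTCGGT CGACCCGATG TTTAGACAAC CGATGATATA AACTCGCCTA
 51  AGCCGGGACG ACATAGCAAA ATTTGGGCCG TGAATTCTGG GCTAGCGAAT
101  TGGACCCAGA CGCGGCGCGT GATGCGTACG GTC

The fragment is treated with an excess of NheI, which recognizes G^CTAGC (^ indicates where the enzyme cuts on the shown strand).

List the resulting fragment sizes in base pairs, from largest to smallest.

The NheI site (GCTAGC) starts at position 91.
NheI cuts after the first base of each site, so after position 91.
Linear molecule, 1 cut → 2 fragments:
  1–91 → 91 bp
  92–133 → 42 bp
Sorted largest to smallest: 91, 42 bp.

91, 42 bp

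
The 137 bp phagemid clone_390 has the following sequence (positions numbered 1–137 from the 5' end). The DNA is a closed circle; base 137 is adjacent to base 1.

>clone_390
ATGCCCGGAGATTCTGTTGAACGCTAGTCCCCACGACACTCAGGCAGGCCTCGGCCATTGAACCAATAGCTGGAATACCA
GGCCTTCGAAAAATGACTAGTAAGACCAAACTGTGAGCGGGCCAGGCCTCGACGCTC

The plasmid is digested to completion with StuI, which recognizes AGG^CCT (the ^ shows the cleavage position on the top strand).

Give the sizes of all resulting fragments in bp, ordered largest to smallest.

StuI sites (AGGCCT) start at positions 46, 80, 124.
StuI cuts after base 3 of each site, so after positions 48, 82, 126.
Circular molecule, 3 cuts → 3 fragments:
  49–82 → 34 bp
  83–126 → 44 bp
  127–137 then 1–48 → 11 + 48 = 59 bp
Sorted largest to smallest: 59, 44, 34 bp.

59, 44, 34 bp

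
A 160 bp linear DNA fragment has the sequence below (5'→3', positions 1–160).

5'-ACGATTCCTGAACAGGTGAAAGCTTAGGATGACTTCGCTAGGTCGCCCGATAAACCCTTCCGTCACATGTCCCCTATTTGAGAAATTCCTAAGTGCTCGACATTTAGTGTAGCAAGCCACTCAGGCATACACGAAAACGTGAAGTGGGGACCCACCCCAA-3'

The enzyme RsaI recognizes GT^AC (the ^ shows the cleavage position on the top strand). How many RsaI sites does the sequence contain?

No occurrence of GTAC is present in the sequence.
RsaI does not cut: 0 sites.

0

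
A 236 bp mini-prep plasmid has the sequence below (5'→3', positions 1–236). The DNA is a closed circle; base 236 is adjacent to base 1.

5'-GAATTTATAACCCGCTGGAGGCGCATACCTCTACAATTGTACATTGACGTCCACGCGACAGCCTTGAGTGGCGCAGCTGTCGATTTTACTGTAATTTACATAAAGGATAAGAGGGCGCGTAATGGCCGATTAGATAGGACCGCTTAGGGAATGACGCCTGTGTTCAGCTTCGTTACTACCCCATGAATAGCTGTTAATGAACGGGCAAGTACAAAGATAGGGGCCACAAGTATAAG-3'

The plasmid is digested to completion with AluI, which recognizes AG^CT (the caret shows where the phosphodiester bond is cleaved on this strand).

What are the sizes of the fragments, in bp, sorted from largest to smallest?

122, 91, 23 bp

AluI sites (AGCT) start at positions 75, 166, 189.
AluI cuts after base 2 of each site, so after positions 76, 167, 190.
Circular molecule, 3 cuts → 3 fragments:
  77–167 → 91 bp
  168–190 → 23 bp
  191–236 then 1–76 → 46 + 76 = 122 bp
Sorted largest to smallest: 122, 91, 23 bp.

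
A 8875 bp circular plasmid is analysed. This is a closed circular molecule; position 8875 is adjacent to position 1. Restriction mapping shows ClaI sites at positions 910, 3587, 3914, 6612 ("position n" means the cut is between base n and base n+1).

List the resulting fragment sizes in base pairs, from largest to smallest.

Circular molecule, 4 cuts → 4 fragments:
  3587 − 910 = 2677 bp
  3914 − 3587 = 327 bp
  6612 − 3914 = 2698 bp
  wrap: 8875 − 6612 + 910 = 3173 bp
Sorted largest to smallest: 3173, 2698, 2677, 327 bp.

3173, 2698, 2677, 327 bp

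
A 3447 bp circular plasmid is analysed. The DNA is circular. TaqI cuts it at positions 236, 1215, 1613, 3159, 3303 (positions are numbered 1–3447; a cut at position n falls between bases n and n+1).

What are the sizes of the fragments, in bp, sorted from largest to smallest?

1546, 979, 398, 380, 144 bp

Circular molecule, 5 cuts → 5 fragments:
  1215 − 236 = 979 bp
  1613 − 1215 = 398 bp
  3159 − 1613 = 1546 bp
  3303 − 3159 = 144 bp
  wrap: 3447 − 3303 + 236 = 380 bp
Sorted largest to smallest: 1546, 979, 398, 380, 144 bp.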